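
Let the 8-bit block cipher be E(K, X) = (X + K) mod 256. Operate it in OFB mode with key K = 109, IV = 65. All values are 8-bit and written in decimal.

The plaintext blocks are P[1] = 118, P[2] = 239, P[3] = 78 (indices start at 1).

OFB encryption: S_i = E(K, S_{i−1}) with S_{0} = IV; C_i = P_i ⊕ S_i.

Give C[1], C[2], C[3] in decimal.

C[1] = 216, C[2] = 244, C[3] = 198

C[1]: S = E(K, 65) = 174; 118 ⊕ 174 = 216.
C[2]: S = E(K, 174) = 27; 239 ⊕ 27 = 244.
C[3]: S = E(K, 27) = 136; 78 ⊕ 136 = 198.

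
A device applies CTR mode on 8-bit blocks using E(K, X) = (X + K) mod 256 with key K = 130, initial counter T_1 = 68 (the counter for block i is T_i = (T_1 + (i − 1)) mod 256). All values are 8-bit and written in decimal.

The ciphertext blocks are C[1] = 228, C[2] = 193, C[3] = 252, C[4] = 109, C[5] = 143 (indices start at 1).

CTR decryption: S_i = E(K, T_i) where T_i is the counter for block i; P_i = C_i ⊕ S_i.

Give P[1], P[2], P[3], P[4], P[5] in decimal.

P[1] = 34, P[2] = 6, P[3] = 52, P[4] = 164, P[5] = 69

P[1]: T = 68, S = E(K, T) = 198; 228 ⊕ 198 = 34.
P[2]: T = 69, S = E(K, T) = 199; 193 ⊕ 199 = 6.
P[3]: T = 70, S = E(K, T) = 200; 252 ⊕ 200 = 52.
P[4]: T = 71, S = E(K, T) = 201; 109 ⊕ 201 = 164.
P[5]: T = 72, S = E(K, T) = 202; 143 ⊕ 202 = 69.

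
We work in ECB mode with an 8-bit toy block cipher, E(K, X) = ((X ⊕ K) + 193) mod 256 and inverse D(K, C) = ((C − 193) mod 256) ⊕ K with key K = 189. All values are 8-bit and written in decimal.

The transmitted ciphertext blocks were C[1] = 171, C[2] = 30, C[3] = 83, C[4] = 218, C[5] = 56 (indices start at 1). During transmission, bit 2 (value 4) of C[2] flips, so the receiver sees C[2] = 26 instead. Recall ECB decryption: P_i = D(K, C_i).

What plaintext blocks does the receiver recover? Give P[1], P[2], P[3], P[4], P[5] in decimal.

P[1] = 87, P[2] = 228, P[3] = 47, P[4] = 164, P[5] = 202

Only C[2] changed, to 26. In ECB, a change in C_i affects only P_i. Decrypting the received ciphertext:
P[1]: D(K, 171) = 87.
P[2]: D(K, 26) = 228.
P[3]: D(K, 83) = 47.
P[4]: D(K, 218) = 164.
P[5]: D(K, 56) = 202.
Blocks that differ from the original plaintext: P[2].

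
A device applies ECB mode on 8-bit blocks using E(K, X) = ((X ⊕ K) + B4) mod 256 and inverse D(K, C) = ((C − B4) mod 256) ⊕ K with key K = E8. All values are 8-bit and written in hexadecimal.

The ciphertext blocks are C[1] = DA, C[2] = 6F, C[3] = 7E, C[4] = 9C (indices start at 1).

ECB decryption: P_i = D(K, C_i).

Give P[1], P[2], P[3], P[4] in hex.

P[1]: D(K, DA) = CE.
P[2]: D(K, 6F) = 53.
P[3]: D(K, 7E) = 22.
P[4]: D(K, 9C) = 00.

P[1] = CE, P[2] = 53, P[3] = 22, P[4] = 00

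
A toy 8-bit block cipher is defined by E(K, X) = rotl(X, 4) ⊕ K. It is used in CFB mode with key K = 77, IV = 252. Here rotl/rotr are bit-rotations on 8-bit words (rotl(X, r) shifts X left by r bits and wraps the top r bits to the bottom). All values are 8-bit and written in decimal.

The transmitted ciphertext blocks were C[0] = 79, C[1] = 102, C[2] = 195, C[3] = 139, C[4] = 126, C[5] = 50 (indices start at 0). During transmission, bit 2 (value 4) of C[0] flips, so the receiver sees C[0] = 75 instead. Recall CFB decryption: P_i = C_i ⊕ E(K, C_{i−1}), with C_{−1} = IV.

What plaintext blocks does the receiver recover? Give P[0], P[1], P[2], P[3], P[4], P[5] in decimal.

P[0] = 201, P[1] = 159, P[2] = 232, P[3] = 250, P[4] = 139, P[5] = 152

Only C[0] changed, to 75. In CFB, a change in C_i flips the same bit in P_i and garbles P_{i+1}. Decrypting the received ciphertext:
P[0]: E(K, 252) = 130; 75 ⊕ 130 = 201.
P[1]: E(K, 75) = 249; 102 ⊕ 249 = 159.
P[2]: E(K, 102) = 43; 195 ⊕ 43 = 232.
P[3]: E(K, 195) = 113; 139 ⊕ 113 = 250.
P[4]: E(K, 139) = 245; 126 ⊕ 245 = 139.
P[5]: E(K, 126) = 170; 50 ⊕ 170 = 152.
Blocks that differ from the original plaintext: P[0], P[1].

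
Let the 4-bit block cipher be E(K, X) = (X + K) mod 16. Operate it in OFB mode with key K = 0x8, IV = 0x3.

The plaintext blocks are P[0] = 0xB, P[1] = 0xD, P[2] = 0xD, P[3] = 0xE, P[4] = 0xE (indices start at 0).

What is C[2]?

OFB encryption: S_i = E(K, S_{i−1}) with S_{−1} = IV; C_i = P_i ⊕ S_i.
C[0]: S = E(K, 0x3) = 0xB; 0xB ⊕ 0xB = 0x0.
C[1]: S = E(K, 0xB) = 0x3; 0xD ⊕ 0x3 = 0xE.
C[2]: S = E(K, 0x3) = 0xB; 0xD ⊕ 0xB = 0x6.

C[2] = 0x6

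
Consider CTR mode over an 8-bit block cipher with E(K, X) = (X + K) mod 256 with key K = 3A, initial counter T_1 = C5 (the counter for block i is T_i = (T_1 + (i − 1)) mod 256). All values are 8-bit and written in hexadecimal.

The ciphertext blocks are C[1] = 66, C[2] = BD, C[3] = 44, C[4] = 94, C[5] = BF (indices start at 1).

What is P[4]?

CTR decryption: S_i = E(K, T_i) where T_i is the counter for block i; P_i = C_i ⊕ S_i.
P[4]: T = C8, S = E(K, T) = 02; 94 ⊕ 02 = 96.

P[4] = 96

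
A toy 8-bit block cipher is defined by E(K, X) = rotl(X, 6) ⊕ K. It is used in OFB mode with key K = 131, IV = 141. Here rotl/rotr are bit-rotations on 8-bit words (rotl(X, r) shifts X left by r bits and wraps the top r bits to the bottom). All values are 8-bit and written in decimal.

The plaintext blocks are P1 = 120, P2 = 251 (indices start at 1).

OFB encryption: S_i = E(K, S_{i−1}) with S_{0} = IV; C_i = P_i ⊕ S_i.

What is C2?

C1: S = E(K, 141) = 224; 120 ⊕ 224 = 152.
C2: S = E(K, 224) = 187; 251 ⊕ 187 = 64.

C2 = 64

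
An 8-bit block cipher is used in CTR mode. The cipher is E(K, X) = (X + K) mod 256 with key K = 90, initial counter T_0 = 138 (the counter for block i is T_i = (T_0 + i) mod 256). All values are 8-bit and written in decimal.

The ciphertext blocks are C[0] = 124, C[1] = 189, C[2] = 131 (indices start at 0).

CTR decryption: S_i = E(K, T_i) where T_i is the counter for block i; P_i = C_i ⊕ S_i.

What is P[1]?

P[1]: T = 139, S = E(K, T) = 229; 189 ⊕ 229 = 88.

P[1] = 88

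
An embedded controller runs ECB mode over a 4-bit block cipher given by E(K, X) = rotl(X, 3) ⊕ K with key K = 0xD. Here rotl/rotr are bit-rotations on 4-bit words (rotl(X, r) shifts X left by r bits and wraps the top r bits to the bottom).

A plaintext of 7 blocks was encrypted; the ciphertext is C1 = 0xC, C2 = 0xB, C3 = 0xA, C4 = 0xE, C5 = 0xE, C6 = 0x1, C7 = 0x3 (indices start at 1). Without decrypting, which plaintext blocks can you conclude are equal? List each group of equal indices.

ECB encrypts each block independently with the same key, so equal ciphertext blocks imply equal plaintext blocks.
C4 = C5 = 0xE, so P4 = P5.

P4 = P5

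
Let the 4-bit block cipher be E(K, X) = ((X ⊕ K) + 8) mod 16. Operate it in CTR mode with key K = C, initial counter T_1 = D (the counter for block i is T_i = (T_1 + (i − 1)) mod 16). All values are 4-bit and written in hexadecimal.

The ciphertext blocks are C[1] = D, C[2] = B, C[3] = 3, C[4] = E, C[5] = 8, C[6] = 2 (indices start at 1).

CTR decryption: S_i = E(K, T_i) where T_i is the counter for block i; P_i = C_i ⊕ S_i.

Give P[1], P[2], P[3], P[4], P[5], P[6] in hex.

P[1] = 4, P[2] = 1, P[3] = 8, P[4] = A, P[5] = D, P[6] = 4

P[1]: T = D, S = E(K, T) = 9; D ⊕ 9 = 4.
P[2]: T = E, S = E(K, T) = A; B ⊕ A = 1.
P[3]: T = F, S = E(K, T) = B; 3 ⊕ B = 8.
P[4]: T = 0, S = E(K, T) = 4; E ⊕ 4 = A.
P[5]: T = 1, S = E(K, T) = 5; 8 ⊕ 5 = D.
P[6]: T = 2, S = E(K, T) = 6; 2 ⊕ 6 = 4.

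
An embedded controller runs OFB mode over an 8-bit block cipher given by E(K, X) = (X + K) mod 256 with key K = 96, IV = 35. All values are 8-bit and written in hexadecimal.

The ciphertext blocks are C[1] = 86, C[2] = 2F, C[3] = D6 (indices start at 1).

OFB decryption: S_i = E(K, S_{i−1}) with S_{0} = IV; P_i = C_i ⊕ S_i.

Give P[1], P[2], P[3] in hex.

P[1]: S = E(K, 35) = CB; 86 ⊕ CB = 4D.
P[2]: S = E(K, CB) = 61; 2F ⊕ 61 = 4E.
P[3]: S = E(K, 61) = F7; D6 ⊕ F7 = 21.

P[1] = 4D, P[2] = 4E, P[3] = 21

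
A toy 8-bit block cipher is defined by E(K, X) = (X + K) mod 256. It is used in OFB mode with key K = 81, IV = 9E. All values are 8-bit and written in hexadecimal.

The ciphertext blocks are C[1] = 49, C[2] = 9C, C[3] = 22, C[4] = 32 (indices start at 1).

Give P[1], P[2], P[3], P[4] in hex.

OFB decryption: S_i = E(K, S_{i−1}) with S_{0} = IV; P_i = C_i ⊕ S_i.
P[1]: S = E(K, 9E) = 1F; 49 ⊕ 1F = 56.
P[2]: S = E(K, 1F) = A0; 9C ⊕ A0 = 3C.
P[3]: S = E(K, A0) = 21; 22 ⊕ 21 = 03.
P[4]: S = E(K, 21) = A2; 32 ⊕ A2 = 90.

P[1] = 56, P[2] = 3C, P[3] = 03, P[4] = 90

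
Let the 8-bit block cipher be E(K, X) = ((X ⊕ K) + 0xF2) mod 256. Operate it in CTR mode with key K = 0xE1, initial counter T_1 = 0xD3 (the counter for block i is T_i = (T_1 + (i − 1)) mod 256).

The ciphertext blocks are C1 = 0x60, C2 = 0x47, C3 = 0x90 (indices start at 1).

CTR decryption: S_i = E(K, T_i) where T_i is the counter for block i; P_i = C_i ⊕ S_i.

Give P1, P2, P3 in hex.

P1: T = 0xD3, S = E(K, T) = 0x24; 0x60 ⊕ 0x24 = 0x44.
P2: T = 0xD4, S = E(K, T) = 0x27; 0x47 ⊕ 0x27 = 0x60.
P3: T = 0xD5, S = E(K, T) = 0x26; 0x90 ⊕ 0x26 = 0xB6.

P1 = 0x44, P2 = 0x60, P3 = 0xB6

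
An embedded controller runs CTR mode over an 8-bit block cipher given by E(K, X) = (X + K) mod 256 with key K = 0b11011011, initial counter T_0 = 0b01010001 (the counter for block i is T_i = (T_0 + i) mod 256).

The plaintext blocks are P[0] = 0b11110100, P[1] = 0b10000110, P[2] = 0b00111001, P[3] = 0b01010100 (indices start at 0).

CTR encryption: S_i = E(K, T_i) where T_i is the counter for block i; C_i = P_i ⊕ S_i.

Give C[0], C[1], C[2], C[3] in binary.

C[0] = 0b11011000, C[1] = 0b10101011, C[2] = 0b00010111, C[3] = 0b01111011

C[0]: T = 0b01010001, S = E(K, T) = 0b00101100; 0b11110100 ⊕ 0b00101100 = 0b11011000.
C[1]: T = 0b01010010, S = E(K, T) = 0b00101101; 0b10000110 ⊕ 0b00101101 = 0b10101011.
C[2]: T = 0b01010011, S = E(K, T) = 0b00101110; 0b00111001 ⊕ 0b00101110 = 0b00010111.
C[3]: T = 0b01010100, S = E(K, T) = 0b00101111; 0b01010100 ⊕ 0b00101111 = 0b01111011.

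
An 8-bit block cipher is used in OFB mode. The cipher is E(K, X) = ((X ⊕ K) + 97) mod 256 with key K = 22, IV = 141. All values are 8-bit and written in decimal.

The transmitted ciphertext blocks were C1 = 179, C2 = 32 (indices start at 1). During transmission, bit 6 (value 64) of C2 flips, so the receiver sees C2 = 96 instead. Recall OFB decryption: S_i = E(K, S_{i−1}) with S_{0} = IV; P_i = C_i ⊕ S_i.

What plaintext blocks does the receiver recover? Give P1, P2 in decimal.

P1 = 79, P2 = 43

Only C2 changed, to 96. In OFB, a change in C_i flips the same bit in P_i only; the keystream is unaffected. Decrypting the received ciphertext:
P1: S = E(K, 141) = 252; 179 ⊕ 252 = 79.
P2: S = E(K, 252) = 75; 96 ⊕ 75 = 43.
Blocks that differ from the original plaintext: P2.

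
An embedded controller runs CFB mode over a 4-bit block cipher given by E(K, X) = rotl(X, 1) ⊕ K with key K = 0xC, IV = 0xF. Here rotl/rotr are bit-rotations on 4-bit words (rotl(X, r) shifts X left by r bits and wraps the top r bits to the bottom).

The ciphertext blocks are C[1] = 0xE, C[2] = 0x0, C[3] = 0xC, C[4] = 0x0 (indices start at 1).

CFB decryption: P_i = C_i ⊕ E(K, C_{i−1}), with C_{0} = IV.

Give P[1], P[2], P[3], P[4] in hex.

P[1]: E(K, 0xF) = 0x3; 0xE ⊕ 0x3 = 0xD.
P[2]: E(K, 0xE) = 0x1; 0x0 ⊕ 0x1 = 0x1.
P[3]: E(K, 0x0) = 0xC; 0xC ⊕ 0xC = 0x0.
P[4]: E(K, 0xC) = 0x5; 0x0 ⊕ 0x5 = 0x5.

P[1] = 0xD, P[2] = 0x1, P[3] = 0x0, P[4] = 0x5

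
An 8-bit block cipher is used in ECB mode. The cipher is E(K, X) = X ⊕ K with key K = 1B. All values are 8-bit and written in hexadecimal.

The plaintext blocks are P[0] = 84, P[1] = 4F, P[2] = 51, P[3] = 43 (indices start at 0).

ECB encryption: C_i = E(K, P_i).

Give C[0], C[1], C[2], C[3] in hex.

C[0]: E(K, 84) = 9F.
C[1]: E(K, 4F) = 54.
C[2]: E(K, 51) = 4A.
C[3]: E(K, 43) = 58.

C[0] = 9F, C[1] = 54, C[2] = 4A, C[3] = 58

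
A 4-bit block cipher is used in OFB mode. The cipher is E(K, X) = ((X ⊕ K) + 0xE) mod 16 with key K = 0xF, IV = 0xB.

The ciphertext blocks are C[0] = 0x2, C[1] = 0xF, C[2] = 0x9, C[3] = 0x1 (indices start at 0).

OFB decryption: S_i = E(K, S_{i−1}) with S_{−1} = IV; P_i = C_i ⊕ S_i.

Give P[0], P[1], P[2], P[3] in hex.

P[0]: S = E(K, 0xB) = 0x2; 0x2 ⊕ 0x2 = 0x0.
P[1]: S = E(K, 0x2) = 0xB; 0xF ⊕ 0xB = 0x4.
P[2]: S = E(K, 0xB) = 0x2; 0x9 ⊕ 0x2 = 0xB.
P[3]: S = E(K, 0x2) = 0xB; 0x1 ⊕ 0xB = 0xA.

P[0] = 0x0, P[1] = 0x4, P[2] = 0xB, P[3] = 0xA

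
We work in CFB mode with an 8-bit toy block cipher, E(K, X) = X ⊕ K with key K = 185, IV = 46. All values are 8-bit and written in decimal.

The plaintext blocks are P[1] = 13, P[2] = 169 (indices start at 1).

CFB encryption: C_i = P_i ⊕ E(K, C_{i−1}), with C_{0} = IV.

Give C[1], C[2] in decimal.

C[1] = 154, C[2] = 138

C[1]: E(K, 46) = 151; 13 ⊕ 151 = 154.
C[2]: E(K, 154) = 35; 169 ⊕ 35 = 138.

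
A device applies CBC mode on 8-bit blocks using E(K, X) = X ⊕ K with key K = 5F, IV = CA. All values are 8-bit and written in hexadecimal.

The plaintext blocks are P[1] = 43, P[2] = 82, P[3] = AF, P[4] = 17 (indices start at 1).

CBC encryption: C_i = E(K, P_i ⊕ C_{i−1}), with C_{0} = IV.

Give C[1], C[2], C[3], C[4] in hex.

C[1] = D6, C[2] = 0B, C[3] = FB, C[4] = B3

C[1]: P[1] ⊕ CA = 89; E(K, 89) = D6.
C[2]: P[2] ⊕ D6 = 54; E(K, 54) = 0B.
C[3]: P[3] ⊕ 0B = A4; E(K, A4) = FB.
C[4]: P[4] ⊕ FB = EC; E(K, EC) = B3.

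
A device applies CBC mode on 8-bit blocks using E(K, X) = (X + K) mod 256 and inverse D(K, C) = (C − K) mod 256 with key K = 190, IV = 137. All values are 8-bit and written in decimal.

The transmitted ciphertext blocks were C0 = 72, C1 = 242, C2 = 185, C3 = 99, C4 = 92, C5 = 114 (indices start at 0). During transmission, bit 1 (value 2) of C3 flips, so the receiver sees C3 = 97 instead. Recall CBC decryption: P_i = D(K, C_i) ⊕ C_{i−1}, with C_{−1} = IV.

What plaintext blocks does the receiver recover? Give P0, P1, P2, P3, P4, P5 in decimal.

P0 = 3, P1 = 124, P2 = 9, P3 = 26, P4 = 255, P5 = 232

Only C3 changed, to 97. In CBC, a change in C_i garbles P_i and flips the same bit in P_{i+1}. Decrypting the received ciphertext:
P0: D(K, 72) = 138; 138 ⊕ 137 = 3.
P1: D(K, 242) = 52; 52 ⊕ 72 = 124.
P2: D(K, 185) = 251; 251 ⊕ 242 = 9.
P3: D(K, 97) = 163; 163 ⊕ 185 = 26.
P4: D(K, 92) = 158; 158 ⊕ 97 = 255.
P5: D(K, 114) = 180; 180 ⊕ 92 = 232.
Blocks that differ from the original plaintext: P3, P4.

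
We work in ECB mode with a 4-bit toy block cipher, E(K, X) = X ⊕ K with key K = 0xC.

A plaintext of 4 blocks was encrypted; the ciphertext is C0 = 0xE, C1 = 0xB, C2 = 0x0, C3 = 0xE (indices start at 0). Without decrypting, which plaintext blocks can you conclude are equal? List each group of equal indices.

P0 = P3

ECB encrypts each block independently with the same key, so equal ciphertext blocks imply equal plaintext blocks.
C0 = C3 = 0xE, so P0 = P3.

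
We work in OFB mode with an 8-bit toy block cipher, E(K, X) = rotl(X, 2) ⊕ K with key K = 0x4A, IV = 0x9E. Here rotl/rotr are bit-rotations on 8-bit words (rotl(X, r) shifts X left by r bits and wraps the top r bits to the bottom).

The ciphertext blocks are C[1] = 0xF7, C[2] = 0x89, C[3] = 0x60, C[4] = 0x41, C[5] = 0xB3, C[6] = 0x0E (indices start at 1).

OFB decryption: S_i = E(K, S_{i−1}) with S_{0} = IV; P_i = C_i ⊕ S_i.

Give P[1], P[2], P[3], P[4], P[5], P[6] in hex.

P[1] = 0xC7, P[2] = 0x03, P[3] = 0x00, P[4] = 0x8A, P[5] = 0xD6, P[6] = 0xD1

P[1]: S = E(K, 0x9E) = 0x30; 0xF7 ⊕ 0x30 = 0xC7.
P[2]: S = E(K, 0x30) = 0x8A; 0x89 ⊕ 0x8A = 0x03.
P[3]: S = E(K, 0x8A) = 0x60; 0x60 ⊕ 0x60 = 0x00.
P[4]: S = E(K, 0x60) = 0xCB; 0x41 ⊕ 0xCB = 0x8A.
P[5]: S = E(K, 0xCB) = 0x65; 0xB3 ⊕ 0x65 = 0xD6.
P[6]: S = E(K, 0x65) = 0xDF; 0x0E ⊕ 0xDF = 0xD1.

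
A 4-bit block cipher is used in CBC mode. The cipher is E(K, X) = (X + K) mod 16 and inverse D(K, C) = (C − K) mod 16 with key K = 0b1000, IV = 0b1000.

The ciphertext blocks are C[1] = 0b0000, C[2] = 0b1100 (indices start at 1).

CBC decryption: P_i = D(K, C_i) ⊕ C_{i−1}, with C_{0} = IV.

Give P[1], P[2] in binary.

P[1]: D(K, 0b0000) = 0b1000; 0b1000 ⊕ 0b1000 = 0b0000.
P[2]: D(K, 0b1100) = 0b0100; 0b0100 ⊕ 0b0000 = 0b0100.

P[1] = 0b0000, P[2] = 0b0100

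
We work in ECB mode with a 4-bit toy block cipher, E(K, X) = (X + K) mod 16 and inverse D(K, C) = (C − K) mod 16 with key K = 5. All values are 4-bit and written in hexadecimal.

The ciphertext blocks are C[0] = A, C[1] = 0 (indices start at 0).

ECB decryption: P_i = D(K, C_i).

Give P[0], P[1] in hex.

P[0]: D(K, A) = 5.
P[1]: D(K, 0) = B.

P[0] = 5, P[1] = B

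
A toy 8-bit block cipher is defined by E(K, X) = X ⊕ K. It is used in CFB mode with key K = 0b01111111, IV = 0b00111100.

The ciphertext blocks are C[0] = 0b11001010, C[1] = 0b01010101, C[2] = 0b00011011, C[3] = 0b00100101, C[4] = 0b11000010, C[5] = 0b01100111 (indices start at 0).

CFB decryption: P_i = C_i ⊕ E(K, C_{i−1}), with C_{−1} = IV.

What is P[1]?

P[1] = 0b11100000

P[1]: E(K, 0b11001010) = 0b10110101; 0b01010101 ⊕ 0b10110101 = 0b11100000.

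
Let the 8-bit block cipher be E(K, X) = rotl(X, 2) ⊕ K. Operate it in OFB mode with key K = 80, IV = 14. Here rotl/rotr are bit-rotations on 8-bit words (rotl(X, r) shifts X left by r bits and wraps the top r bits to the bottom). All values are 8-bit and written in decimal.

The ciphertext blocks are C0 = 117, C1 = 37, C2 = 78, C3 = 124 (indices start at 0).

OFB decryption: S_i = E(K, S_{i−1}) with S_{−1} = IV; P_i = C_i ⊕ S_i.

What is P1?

P1 = 212

P0: S = E(K, 14) = 104; 117 ⊕ 104 = 29.
P1: S = E(K, 104) = 241; 37 ⊕ 241 = 212.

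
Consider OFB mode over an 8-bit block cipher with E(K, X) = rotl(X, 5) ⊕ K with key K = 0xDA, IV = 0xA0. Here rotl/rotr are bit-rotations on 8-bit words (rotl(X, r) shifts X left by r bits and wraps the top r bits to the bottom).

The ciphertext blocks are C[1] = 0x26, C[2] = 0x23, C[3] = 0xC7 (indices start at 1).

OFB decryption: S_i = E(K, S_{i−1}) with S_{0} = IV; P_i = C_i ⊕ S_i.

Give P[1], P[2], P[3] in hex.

P[1]: S = E(K, 0xA0) = 0xCE; 0x26 ⊕ 0xCE = 0xE8.
P[2]: S = E(K, 0xCE) = 0x03; 0x23 ⊕ 0x03 = 0x20.
P[3]: S = E(K, 0x03) = 0xBA; 0xC7 ⊕ 0xBA = 0x7D.

P[1] = 0xE8, P[2] = 0x20, P[3] = 0x7D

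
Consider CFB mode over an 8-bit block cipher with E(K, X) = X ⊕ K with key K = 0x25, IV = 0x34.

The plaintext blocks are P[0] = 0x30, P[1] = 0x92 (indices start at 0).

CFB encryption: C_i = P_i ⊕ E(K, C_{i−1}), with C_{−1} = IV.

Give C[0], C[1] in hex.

C[0] = 0x21, C[1] = 0x96

C[0]: E(K, 0x34) = 0x11; 0x30 ⊕ 0x11 = 0x21.
C[1]: E(K, 0x21) = 0x04; 0x92 ⊕ 0x04 = 0x96.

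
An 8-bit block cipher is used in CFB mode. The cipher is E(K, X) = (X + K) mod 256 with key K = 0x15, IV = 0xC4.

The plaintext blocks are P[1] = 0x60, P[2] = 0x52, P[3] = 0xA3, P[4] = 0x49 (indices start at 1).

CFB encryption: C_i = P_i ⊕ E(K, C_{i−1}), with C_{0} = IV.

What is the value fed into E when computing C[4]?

C[1]: E(K, 0xC4) = 0xD9; 0x60 ⊕ 0xD9 = 0xB9.
C[2]: E(K, 0xB9) = 0xCE; 0x52 ⊕ 0xCE = 0x9C.
C[3]: E(K, 0x9C) = 0xB1; 0xA3 ⊕ 0xB1 = 0x12.
C[4]: E(K, 0x12) = 0x27; 0x49 ⊕ 0x27 = 0x6E.
So the input to E for block [4] is 0x12.

0x12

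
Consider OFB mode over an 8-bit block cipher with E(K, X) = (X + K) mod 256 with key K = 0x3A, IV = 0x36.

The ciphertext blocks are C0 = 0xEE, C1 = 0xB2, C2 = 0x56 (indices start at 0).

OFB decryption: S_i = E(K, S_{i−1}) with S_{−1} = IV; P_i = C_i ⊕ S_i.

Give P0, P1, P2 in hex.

P0: S = E(K, 0x36) = 0x70; 0xEE ⊕ 0x70 = 0x9E.
P1: S = E(K, 0x70) = 0xAA; 0xB2 ⊕ 0xAA = 0x18.
P2: S = E(K, 0xAA) = 0xE4; 0x56 ⊕ 0xE4 = 0xB2.

P0 = 0x9E, P1 = 0x18, P2 = 0xB2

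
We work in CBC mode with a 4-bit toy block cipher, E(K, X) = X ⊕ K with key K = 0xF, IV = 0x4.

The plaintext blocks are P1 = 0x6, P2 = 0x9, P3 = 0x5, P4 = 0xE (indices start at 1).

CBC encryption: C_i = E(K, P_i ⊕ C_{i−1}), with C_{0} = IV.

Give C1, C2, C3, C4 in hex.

C1 = 0xD, C2 = 0xB, C3 = 0x1, C4 = 0x0

C1: P1 ⊕ 0x4 = 0x2; E(K, 0x2) = 0xD.
C2: P2 ⊕ 0xD = 0x4; E(K, 0x4) = 0xB.
C3: P3 ⊕ 0xB = 0xE; E(K, 0xE) = 0x1.
C4: P4 ⊕ 0x1 = 0xF; E(K, 0xF) = 0x0.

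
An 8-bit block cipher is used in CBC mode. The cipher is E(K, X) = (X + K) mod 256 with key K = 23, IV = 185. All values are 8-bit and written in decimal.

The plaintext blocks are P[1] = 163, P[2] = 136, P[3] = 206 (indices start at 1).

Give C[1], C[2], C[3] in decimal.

CBC encryption: C_i = E(K, P_i ⊕ C_{i−1}), with C_{0} = IV.
C[1]: P[1] ⊕ 185 = 26; E(K, 26) = 49.
C[2]: P[2] ⊕ 49 = 185; E(K, 185) = 208.
C[3]: P[3] ⊕ 208 = 30; E(K, 30) = 53.

C[1] = 49, C[2] = 208, C[3] = 53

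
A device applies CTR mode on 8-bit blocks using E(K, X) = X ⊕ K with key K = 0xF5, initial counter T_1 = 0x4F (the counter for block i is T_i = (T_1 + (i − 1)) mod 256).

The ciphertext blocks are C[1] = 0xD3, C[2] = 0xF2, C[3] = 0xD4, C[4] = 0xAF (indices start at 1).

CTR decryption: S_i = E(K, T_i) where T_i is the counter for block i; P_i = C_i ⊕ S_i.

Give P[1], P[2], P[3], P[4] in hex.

P[1] = 0x69, P[2] = 0x57, P[3] = 0x70, P[4] = 0x08

P[1]: T = 0x4F, S = E(K, T) = 0xBA; 0xD3 ⊕ 0xBA = 0x69.
P[2]: T = 0x50, S = E(K, T) = 0xA5; 0xF2 ⊕ 0xA5 = 0x57.
P[3]: T = 0x51, S = E(K, T) = 0xA4; 0xD4 ⊕ 0xA4 = 0x70.
P[4]: T = 0x52, S = E(K, T) = 0xA7; 0xAF ⊕ 0xA7 = 0x08.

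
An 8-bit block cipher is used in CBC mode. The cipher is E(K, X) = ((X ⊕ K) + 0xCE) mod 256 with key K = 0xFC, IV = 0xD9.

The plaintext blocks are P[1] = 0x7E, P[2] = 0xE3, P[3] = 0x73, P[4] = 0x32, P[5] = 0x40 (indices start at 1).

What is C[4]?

C[4] = 0x65

CBC encryption: C_i = E(K, P_i ⊕ C_{i−1}), with C_{0} = IV.
C[1]: P[1] ⊕ 0xD9 = 0xA7; E(K, 0xA7) = 0x29.
C[2]: P[2] ⊕ 0x29 = 0xCA; E(K, 0xCA) = 0x04.
C[3]: P[3] ⊕ 0x04 = 0x77; E(K, 0x77) = 0x59.
C[4]: P[4] ⊕ 0x59 = 0x6B; E(K, 0x6B) = 0x65.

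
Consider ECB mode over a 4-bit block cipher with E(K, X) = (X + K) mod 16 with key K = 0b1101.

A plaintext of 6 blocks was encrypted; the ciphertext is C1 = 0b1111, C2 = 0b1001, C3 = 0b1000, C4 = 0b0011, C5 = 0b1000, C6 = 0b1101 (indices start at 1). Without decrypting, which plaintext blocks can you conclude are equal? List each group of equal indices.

P3 = P5

ECB encrypts each block independently with the same key, so equal ciphertext blocks imply equal plaintext blocks.
C3 = C5 = 0b1000, so P3 = P5.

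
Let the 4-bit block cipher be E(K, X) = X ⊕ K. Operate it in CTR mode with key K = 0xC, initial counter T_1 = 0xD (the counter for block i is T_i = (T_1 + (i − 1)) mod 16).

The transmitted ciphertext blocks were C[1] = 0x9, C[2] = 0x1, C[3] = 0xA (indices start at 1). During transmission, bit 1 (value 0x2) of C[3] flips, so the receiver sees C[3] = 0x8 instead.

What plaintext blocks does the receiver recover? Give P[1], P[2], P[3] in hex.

P[1] = 0x8, P[2] = 0x3, P[3] = 0xB

CTR decryption: S_i = E(K, T_i) where T_i is the counter for block i; P_i = C_i ⊕ S_i.
Only C[3] changed, to 0x8. In CTR, a change in C_i flips the same bit in P_i only; the keystream is unaffected. Decrypting the received ciphertext:
P[1]: T = 0xD, S = E(K, T) = 0x1; 0x9 ⊕ 0x1 = 0x8.
P[2]: T = 0xE, S = E(K, T) = 0x2; 0x1 ⊕ 0x2 = 0x3.
P[3]: T = 0xF, S = E(K, T) = 0x3; 0x8 ⊕ 0x3 = 0xB.
Blocks that differ from the original plaintext: P[3].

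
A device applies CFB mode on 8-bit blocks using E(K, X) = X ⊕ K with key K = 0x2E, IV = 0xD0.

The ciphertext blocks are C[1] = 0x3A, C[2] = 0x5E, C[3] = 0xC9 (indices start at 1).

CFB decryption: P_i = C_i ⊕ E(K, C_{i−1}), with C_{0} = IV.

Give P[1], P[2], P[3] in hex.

P[1]: E(K, 0xD0) = 0xFE; 0x3A ⊕ 0xFE = 0xC4.
P[2]: E(K, 0x3A) = 0x14; 0x5E ⊕ 0x14 = 0x4A.
P[3]: E(K, 0x5E) = 0x70; 0xC9 ⊕ 0x70 = 0xB9.

P[1] = 0xC4, P[2] = 0x4A, P[3] = 0xB9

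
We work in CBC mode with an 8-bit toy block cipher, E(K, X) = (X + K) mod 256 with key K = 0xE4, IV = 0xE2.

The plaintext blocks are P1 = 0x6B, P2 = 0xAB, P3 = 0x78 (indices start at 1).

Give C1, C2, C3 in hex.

CBC encryption: C_i = E(K, P_i ⊕ C_{i−1}), with C_{0} = IV.
C1: P1 ⊕ 0xE2 = 0x89; E(K, 0x89) = 0x6D.
C2: P2 ⊕ 0x6D = 0xC6; E(K, 0xC6) = 0xAA.
C3: P3 ⊕ 0xAA = 0xD2; E(K, 0xD2) = 0xB6.

C1 = 0x6D, C2 = 0xAA, C3 = 0xB6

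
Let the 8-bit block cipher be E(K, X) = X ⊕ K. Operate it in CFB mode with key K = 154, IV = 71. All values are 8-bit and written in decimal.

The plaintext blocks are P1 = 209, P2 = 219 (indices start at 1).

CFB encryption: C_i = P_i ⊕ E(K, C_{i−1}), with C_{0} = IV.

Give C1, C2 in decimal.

C1 = 12, C2 = 77

C1: E(K, 71) = 221; 209 ⊕ 221 = 12.
C2: E(K, 12) = 150; 219 ⊕ 150 = 77.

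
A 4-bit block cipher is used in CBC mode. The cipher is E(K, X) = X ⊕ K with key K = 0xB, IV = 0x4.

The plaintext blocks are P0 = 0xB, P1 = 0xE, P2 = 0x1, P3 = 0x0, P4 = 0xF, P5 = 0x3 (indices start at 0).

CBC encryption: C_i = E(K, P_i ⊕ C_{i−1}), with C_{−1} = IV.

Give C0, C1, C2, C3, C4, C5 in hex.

C0: P0 ⊕ 0x4 = 0xF; E(K, 0xF) = 0x4.
C1: P1 ⊕ 0x4 = 0xA; E(K, 0xA) = 0x1.
C2: P2 ⊕ 0x1 = 0x0; E(K, 0x0) = 0xB.
C3: P3 ⊕ 0xB = 0xB; E(K, 0xB) = 0x0.
C4: P4 ⊕ 0x0 = 0xF; E(K, 0xF) = 0x4.
C5: P5 ⊕ 0x4 = 0x7; E(K, 0x7) = 0xC.

C0 = 0x4, C1 = 0x1, C2 = 0xB, C3 = 0x0, C4 = 0x4, C5 = 0xC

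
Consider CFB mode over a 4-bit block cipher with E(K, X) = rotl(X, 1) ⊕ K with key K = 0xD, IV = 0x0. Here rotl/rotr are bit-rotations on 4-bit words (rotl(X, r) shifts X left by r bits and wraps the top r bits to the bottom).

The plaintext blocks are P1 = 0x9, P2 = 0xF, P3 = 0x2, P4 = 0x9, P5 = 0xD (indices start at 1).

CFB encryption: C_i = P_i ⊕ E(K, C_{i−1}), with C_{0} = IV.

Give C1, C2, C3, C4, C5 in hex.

C1: E(K, 0x0) = 0xD; 0x9 ⊕ 0xD = 0x4.
C2: E(K, 0x4) = 0x5; 0xF ⊕ 0x5 = 0xA.
C3: E(K, 0xA) = 0x8; 0x2 ⊕ 0x8 = 0xA.
C4: E(K, 0xA) = 0x8; 0x9 ⊕ 0x8 = 0x1.
C5: E(K, 0x1) = 0xF; 0xD ⊕ 0xF = 0x2.

C1 = 0x4, C2 = 0xA, C3 = 0xA, C4 = 0x1, C5 = 0x2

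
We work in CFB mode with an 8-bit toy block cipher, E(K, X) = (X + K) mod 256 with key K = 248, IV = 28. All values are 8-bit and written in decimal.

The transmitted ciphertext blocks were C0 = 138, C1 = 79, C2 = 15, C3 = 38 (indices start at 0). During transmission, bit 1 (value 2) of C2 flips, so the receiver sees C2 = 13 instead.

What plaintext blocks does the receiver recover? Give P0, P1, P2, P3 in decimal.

P0 = 158, P1 = 205, P2 = 74, P3 = 35

CFB decryption: P_i = C_i ⊕ E(K, C_{i−1}), with C_{−1} = IV.
Only C2 changed, to 13. In CFB, a change in C_i flips the same bit in P_i and garbles P_{i+1}. Decrypting the received ciphertext:
P0: E(K, 28) = 20; 138 ⊕ 20 = 158.
P1: E(K, 138) = 130; 79 ⊕ 130 = 205.
P2: E(K, 79) = 71; 13 ⊕ 71 = 74.
P3: E(K, 13) = 5; 38 ⊕ 5 = 35.
Blocks that differ from the original plaintext: P2, P3.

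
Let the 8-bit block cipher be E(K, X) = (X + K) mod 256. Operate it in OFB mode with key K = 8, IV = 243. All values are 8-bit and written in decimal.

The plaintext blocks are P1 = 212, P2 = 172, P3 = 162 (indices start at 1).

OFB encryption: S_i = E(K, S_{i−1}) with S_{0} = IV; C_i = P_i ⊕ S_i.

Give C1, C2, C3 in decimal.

C1 = 47, C2 = 175, C3 = 169

C1: S = E(K, 243) = 251; 212 ⊕ 251 = 47.
C2: S = E(K, 251) = 3; 172 ⊕ 3 = 175.
C3: S = E(K, 3) = 11; 162 ⊕ 11 = 169.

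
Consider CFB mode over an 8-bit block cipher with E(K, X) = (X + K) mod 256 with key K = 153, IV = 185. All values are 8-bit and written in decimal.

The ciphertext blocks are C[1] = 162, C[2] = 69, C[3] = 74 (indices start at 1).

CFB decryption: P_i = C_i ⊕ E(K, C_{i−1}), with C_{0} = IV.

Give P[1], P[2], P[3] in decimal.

P[1]: E(K, 185) = 82; 162 ⊕ 82 = 240.
P[2]: E(K, 162) = 59; 69 ⊕ 59 = 126.
P[3]: E(K, 69) = 222; 74 ⊕ 222 = 148.

P[1] = 240, P[2] = 126, P[3] = 148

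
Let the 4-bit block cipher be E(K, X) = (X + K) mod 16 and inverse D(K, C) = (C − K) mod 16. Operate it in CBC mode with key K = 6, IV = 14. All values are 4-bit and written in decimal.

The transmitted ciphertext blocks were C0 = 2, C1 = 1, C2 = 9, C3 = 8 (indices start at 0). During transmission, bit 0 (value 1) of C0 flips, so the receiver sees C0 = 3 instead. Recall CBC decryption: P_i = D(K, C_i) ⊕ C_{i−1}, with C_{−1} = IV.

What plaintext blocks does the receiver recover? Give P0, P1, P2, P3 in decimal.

Only C0 changed, to 3. In CBC, a change in C_i garbles P_i and flips the same bit in P_{i+1}. Decrypting the received ciphertext:
P0: D(K, 3) = 13; 13 ⊕ 14 = 3.
P1: D(K, 1) = 11; 11 ⊕ 3 = 8.
P2: D(K, 9) = 3; 3 ⊕ 1 = 2.
P3: D(K, 8) = 2; 2 ⊕ 9 = 11.
Blocks that differ from the original plaintext: P0, P1.

P0 = 3, P1 = 8, P2 = 2, P3 = 11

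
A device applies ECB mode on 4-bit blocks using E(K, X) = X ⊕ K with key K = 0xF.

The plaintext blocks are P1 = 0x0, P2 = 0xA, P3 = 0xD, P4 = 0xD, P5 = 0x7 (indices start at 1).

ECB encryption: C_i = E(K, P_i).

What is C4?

C4: E(K, 0xD) = 0x2.

C4 = 0x2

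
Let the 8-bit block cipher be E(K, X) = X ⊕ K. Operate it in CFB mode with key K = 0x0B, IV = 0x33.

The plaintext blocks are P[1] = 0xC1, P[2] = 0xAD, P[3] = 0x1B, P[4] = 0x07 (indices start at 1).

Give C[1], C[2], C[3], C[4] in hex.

C[1] = 0xF9, C[2] = 0x5F, C[3] = 0x4F, C[4] = 0x43

CFB encryption: C_i = P_i ⊕ E(K, C_{i−1}), with C_{0} = IV.
C[1]: E(K, 0x33) = 0x38; 0xC1 ⊕ 0x38 = 0xF9.
C[2]: E(K, 0xF9) = 0xF2; 0xAD ⊕ 0xF2 = 0x5F.
C[3]: E(K, 0x5F) = 0x54; 0x1B ⊕ 0x54 = 0x4F.
C[4]: E(K, 0x4F) = 0x44; 0x07 ⊕ 0x44 = 0x43.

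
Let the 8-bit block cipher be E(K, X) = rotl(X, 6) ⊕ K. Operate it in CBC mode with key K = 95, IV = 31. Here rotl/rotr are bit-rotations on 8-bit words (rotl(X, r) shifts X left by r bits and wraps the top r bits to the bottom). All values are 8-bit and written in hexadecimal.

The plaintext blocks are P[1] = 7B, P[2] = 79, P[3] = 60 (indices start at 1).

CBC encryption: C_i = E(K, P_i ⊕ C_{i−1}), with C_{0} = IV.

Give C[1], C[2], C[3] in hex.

C[1]: P[1] ⊕ 31 = 4A; E(K, 4A) = 07.
C[2]: P[2] ⊕ 07 = 7E; E(K, 7E) = 0A.
C[3]: P[3] ⊕ 0A = 6A; E(K, 6A) = 0F.

C[1] = 07, C[2] = 0A, C[3] = 0F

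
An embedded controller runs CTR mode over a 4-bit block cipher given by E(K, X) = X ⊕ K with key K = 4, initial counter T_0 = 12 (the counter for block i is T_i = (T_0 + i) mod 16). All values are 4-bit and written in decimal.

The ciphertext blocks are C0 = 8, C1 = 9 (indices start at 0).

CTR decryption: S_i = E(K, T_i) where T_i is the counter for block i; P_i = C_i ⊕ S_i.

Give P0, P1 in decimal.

P0: T = 12, S = E(K, T) = 8; 8 ⊕ 8 = 0.
P1: T = 13, S = E(K, T) = 9; 9 ⊕ 9 = 0.

P0 = 0, P1 = 0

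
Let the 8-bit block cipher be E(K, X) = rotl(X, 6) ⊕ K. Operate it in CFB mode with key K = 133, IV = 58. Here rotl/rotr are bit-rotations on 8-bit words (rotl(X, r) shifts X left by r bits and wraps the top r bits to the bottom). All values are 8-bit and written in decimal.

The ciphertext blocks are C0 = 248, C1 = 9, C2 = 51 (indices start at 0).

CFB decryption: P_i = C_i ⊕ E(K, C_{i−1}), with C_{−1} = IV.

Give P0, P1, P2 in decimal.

P0: E(K, 58) = 11; 248 ⊕ 11 = 243.
P1: E(K, 248) = 187; 9 ⊕ 187 = 178.
P2: E(K, 9) = 199; 51 ⊕ 199 = 244.

P0 = 243, P1 = 178, P2 = 244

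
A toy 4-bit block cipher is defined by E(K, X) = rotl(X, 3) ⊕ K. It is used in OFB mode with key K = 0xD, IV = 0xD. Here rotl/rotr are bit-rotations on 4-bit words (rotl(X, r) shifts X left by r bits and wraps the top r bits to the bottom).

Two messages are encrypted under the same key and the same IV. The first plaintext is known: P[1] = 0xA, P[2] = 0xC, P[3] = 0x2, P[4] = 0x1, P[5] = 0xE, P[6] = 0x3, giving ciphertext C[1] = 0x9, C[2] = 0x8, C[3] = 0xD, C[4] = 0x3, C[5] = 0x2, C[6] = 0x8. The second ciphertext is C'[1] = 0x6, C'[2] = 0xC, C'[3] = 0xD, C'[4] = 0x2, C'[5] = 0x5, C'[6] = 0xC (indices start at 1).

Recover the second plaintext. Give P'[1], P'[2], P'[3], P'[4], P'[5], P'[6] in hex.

In OFB with a reused IV, both messages share the same keystream S_i, so C_i ⊕ C'_i = P_i ⊕ P'_i and thus P'_i = P_i ⊕ C_i ⊕ C'_i.
P'[1]: 0xA ⊕ 0x9 ⊕ 0x6 = 0x5.
P'[2]: 0xC ⊕ 0x8 ⊕ 0xC = 0x8.
P'[3]: 0x2 ⊕ 0xD ⊕ 0xD = 0x2.
P'[4]: 0x1 ⊕ 0x3 ⊕ 0x2 = 0x0.
P'[5]: 0xE ⊕ 0x2 ⊕ 0x5 = 0x9.
P'[6]: 0x3 ⊕ 0x8 ⊕ 0xC = 0x7.

P'[1] = 0x5, P'[2] = 0x8, P'[3] = 0x2, P'[4] = 0x0, P'[5] = 0x9, P'[6] = 0x7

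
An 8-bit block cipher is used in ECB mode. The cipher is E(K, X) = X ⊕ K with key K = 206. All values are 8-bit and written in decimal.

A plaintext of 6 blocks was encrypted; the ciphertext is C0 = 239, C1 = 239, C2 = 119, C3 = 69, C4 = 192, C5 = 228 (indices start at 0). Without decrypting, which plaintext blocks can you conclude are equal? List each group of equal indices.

P0 = P1

ECB encrypts each block independently with the same key, so equal ciphertext blocks imply equal plaintext blocks.
C0 = C1 = 239, so P0 = P1.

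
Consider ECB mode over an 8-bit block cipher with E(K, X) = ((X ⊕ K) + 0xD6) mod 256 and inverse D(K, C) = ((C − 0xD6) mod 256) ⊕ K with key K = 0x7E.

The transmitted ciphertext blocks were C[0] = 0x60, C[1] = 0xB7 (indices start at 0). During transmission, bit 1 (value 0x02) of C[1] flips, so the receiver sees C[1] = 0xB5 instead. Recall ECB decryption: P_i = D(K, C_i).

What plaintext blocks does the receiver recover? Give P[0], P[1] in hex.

Only C[1] changed, to 0xB5. In ECB, a change in C_i affects only P_i. Decrypting the received ciphertext:
P[0]: D(K, 0x60) = 0xF4.
P[1]: D(K, 0xB5) = 0xA1.
Blocks that differ from the original plaintext: P[1].

P[0] = 0xF4, P[1] = 0xA1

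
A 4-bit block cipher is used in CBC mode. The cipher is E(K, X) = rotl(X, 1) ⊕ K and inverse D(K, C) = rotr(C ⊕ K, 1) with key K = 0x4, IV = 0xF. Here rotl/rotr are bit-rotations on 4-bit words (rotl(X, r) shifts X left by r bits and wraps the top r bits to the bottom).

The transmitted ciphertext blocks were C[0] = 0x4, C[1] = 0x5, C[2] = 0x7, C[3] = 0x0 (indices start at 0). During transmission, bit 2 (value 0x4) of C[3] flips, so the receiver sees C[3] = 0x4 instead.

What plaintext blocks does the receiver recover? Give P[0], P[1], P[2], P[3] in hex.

CBC decryption: P_i = D(K, C_i) ⊕ C_{i−1}, with C_{−1} = IV.
Only C[3] changed, to 0x4. In CBC, a change in C_i garbles P_i and flips the same bit in P_{i+1}. Decrypting the received ciphertext:
P[0]: D(K, 0x4) = 0x0; 0x0 ⊕ 0xF = 0xF.
P[1]: D(K, 0x5) = 0x8; 0x8 ⊕ 0x4 = 0xC.
P[2]: D(K, 0x7) = 0x9; 0x9 ⊕ 0x5 = 0xC.
P[3]: D(K, 0x4) = 0x0; 0x0 ⊕ 0x7 = 0x7.
Blocks that differ from the original plaintext: P[3].

P[0] = 0xF, P[1] = 0xC, P[2] = 0xC, P[3] = 0x7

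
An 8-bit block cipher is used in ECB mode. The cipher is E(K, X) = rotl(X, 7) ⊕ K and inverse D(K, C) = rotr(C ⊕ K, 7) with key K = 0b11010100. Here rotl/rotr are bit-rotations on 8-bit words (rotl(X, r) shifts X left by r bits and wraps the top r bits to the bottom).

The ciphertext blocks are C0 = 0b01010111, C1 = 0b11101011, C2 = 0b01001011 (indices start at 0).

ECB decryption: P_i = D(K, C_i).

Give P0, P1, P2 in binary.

P0 = 0b00000111, P1 = 0b01111110, P2 = 0b00111111

P0: D(K, 0b01010111) = 0b00000111.
P1: D(K, 0b11101011) = 0b01111110.
P2: D(K, 0b01001011) = 0b00111111.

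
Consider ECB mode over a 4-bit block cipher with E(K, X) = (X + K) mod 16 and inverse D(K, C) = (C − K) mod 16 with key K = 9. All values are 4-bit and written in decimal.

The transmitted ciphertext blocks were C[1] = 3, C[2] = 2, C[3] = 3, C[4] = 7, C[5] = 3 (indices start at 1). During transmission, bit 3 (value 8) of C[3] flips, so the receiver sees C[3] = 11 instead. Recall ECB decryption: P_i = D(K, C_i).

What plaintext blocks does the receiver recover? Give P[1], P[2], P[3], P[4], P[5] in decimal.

Only C[3] changed, to 11. In ECB, a change in C_i affects only P_i. Decrypting the received ciphertext:
P[1]: D(K, 3) = 10.
P[2]: D(K, 2) = 9.
P[3]: D(K, 11) = 2.
P[4]: D(K, 7) = 14.
P[5]: D(K, 3) = 10.
Blocks that differ from the original plaintext: P[3].

P[1] = 10, P[2] = 9, P[3] = 2, P[4] = 14, P[5] = 10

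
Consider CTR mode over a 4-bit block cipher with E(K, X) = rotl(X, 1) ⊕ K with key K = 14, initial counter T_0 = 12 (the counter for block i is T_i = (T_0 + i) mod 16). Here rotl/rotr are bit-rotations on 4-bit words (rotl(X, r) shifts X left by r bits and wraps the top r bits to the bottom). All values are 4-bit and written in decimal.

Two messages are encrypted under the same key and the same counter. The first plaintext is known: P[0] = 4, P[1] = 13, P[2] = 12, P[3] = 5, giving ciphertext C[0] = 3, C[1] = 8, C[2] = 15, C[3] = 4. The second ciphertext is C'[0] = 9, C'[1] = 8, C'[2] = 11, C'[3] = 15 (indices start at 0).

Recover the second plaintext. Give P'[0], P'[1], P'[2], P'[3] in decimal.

In CTR with a reused counter, both messages share the same keystream S_i, so C_i ⊕ C'_i = P_i ⊕ P'_i and thus P'_i = P_i ⊕ C_i ⊕ C'_i.
P'[0]: 4 ⊕ 3 ⊕ 9 = 14.
P'[1]: 13 ⊕ 8 ⊕ 8 = 13.
P'[2]: 12 ⊕ 15 ⊕ 11 = 8.
P'[3]: 5 ⊕ 4 ⊕ 15 = 14.

P'[0] = 14, P'[1] = 13, P'[2] = 8, P'[3] = 14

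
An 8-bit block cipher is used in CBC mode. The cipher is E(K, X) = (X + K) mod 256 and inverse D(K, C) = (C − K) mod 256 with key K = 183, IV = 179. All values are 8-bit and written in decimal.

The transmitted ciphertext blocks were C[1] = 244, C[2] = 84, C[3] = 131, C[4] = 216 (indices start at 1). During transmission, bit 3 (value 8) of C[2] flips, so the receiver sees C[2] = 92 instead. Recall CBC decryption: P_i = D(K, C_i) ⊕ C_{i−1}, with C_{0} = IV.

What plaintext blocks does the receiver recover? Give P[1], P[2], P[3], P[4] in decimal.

P[1] = 142, P[2] = 81, P[3] = 144, P[4] = 162

Only C[2] changed, to 92. In CBC, a change in C_i garbles P_i and flips the same bit in P_{i+1}. Decrypting the received ciphertext:
P[1]: D(K, 244) = 61; 61 ⊕ 179 = 142.
P[2]: D(K, 92) = 165; 165 ⊕ 244 = 81.
P[3]: D(K, 131) = 204; 204 ⊕ 92 = 144.
P[4]: D(K, 216) = 33; 33 ⊕ 131 = 162.
Blocks that differ from the original plaintext: P[2], P[3].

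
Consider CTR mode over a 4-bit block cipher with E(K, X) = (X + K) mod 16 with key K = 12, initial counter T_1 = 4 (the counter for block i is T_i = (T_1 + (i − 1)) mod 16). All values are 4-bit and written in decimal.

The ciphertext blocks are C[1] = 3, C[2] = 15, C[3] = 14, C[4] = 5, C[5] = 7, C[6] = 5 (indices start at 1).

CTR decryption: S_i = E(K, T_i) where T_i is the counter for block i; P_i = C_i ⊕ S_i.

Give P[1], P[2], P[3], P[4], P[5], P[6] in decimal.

P[1]: T = 4, S = E(K, T) = 0; 3 ⊕ 0 = 3.
P[2]: T = 5, S = E(K, T) = 1; 15 ⊕ 1 = 14.
P[3]: T = 6, S = E(K, T) = 2; 14 ⊕ 2 = 12.
P[4]: T = 7, S = E(K, T) = 3; 5 ⊕ 3 = 6.
P[5]: T = 8, S = E(K, T) = 4; 7 ⊕ 4 = 3.
P[6]: T = 9, S = E(K, T) = 5; 5 ⊕ 5 = 0.

P[1] = 3, P[2] = 14, P[3] = 12, P[4] = 6, P[5] = 3, P[6] = 0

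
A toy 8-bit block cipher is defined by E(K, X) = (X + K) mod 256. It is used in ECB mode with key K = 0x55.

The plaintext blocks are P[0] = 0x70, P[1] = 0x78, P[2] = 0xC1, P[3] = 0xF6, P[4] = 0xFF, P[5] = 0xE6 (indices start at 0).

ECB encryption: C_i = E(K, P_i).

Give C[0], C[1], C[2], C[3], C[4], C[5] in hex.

C[0]: E(K, 0x70) = 0xC5.
C[1]: E(K, 0x78) = 0xCD.
C[2]: E(K, 0xC1) = 0x16.
C[3]: E(K, 0xF6) = 0x4B.
C[4]: E(K, 0xFF) = 0x54.
C[5]: E(K, 0xE6) = 0x3B.

C[0] = 0xC5, C[1] = 0xCD, C[2] = 0x16, C[3] = 0x4B, C[4] = 0x54, C[5] = 0x3B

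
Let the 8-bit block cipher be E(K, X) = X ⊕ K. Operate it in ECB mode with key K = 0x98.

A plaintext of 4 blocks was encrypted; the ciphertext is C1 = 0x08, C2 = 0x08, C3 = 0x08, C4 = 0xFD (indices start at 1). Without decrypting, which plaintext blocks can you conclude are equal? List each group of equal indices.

ECB encrypts each block independently with the same key, so equal ciphertext blocks imply equal plaintext blocks.
C1 = C2 = C3 = 0x08, so P1 = P2 = P3.

P1 = P2 = P3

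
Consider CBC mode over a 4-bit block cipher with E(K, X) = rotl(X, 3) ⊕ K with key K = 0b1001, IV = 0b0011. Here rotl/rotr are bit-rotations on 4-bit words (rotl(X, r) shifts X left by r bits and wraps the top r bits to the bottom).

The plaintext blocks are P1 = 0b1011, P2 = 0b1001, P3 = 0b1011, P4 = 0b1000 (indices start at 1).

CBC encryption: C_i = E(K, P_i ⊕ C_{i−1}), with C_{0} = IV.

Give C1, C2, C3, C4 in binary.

C1 = 0b1101, C2 = 0b1011, C3 = 0b1001, C4 = 0b0001

C1: P1 ⊕ 0b0011 = 0b1000; E(K, 0b1000) = 0b1101.
C2: P2 ⊕ 0b1101 = 0b0100; E(K, 0b0100) = 0b1011.
C3: P3 ⊕ 0b1011 = 0b0000; E(K, 0b0000) = 0b1001.
C4: P4 ⊕ 0b1001 = 0b0001; E(K, 0b0001) = 0b0001.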